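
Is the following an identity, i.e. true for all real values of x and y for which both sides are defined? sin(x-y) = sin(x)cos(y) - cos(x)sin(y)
Yes, this is an identity.

Claim: sin(x-y) = sin(x)cos(y) - cos(x)sin(y).
Reasoning: Replace y by -y in sin(x+y) = sin(x)cos(y) + cos(x)sin(y) and use cos(-y) = cos(y), sin(-y) = -sin(y): sin(x-y) = sin(x)cos(y) - cos(x)sin(y).
So the two sides agree for all real values of x and y for which both sides are defined.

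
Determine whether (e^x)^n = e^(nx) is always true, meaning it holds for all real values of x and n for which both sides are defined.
Claim: (e^x)^n = e^(nx).
Reasoning: e^x is a positive real number, and for a positive base B and real exponent n, B^n = e^(n·ln B). With B = e^x, ln B = x, so (e^x)^n = e^(n·x).
So the two sides agree for all real values of x and n for which both sides are defined.

Conclusion: Yes, this is an identity.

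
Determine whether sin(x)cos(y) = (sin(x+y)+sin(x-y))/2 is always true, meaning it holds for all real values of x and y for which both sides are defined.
Yes, this is an identity.

Claim: sin(x)cos(y) = (sin(x+y)+sin(x-y))/2.
Reasoning: sin(x+y) = sin(x)cos(y) + cos(x)sin(y) and sin(x-y) = sin(x)cos(y) - cos(x)sin(y). Adding, sin(x+y) + sin(x-y) = 2sin(x)cos(y); divide by 2.
So the two sides agree for all real values of x and y for which both sides are defined.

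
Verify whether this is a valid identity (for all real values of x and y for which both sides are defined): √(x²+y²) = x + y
Claim: √(x²+y²) = x + y.
Test a specific point where both sides are defined: x = 1/2, y = 3.
LHS = √(x²+y²) ≈ 3.0414
RHS = x + y ≈ 3.5000
Since 3.0414 ≠ 3.5000, the equation fails at this point, so it cannot hold for all real values of x and y for which both sides are defined.
(x+y)² = x² + 2xy + y², not x² + y², so the square root does not split this way.

Conclusion: No, this is NOT an identity.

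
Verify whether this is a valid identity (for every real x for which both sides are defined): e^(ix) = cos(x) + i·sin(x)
Claim: e^(ix) = cos(x) + i·sin(x).
Reasoning: Euler's formula. Expand e^(ix) = Σ (ix)^k / k!. Since i² = -1, the even-k terms are Σ (-1)^m x^(2m)/(2m)! = cos(x) and the odd-k terms are i · Σ (-1)^m x^(2m+1)/(2m+1)! = i·sin(x).
So the two sides agree for every real x for which both sides are defined.

Conclusion: Yes, this is an identity.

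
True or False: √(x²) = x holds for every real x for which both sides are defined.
False.

Claim: √(x²) = x.
Test a specific point where both sides are defined: x = -1.
LHS = √(x²) ≈ 1.0000
RHS = x ≈ -1.0000
Since 1.0000 ≠ -1.0000, the equation fails at this point, so it cannot hold for every real x for which both sides are defined.
√(x²) = |x|, which differs from x whenever x < 0 (both sides are defined for every real x).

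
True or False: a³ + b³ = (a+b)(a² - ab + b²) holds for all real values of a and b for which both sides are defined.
Claim: a³ + b³ = (a+b)(a² - ab + b²).
Reasoning: Expand the right side: (a+b)(a² - ab + b²) = a³ - a²b + ab² + a²b - ab² + b³ = a³ + b³ (the middle terms cancel in pairs).
So the two sides agree for all real values of a and b for which both sides are defined.

Conclusion: True.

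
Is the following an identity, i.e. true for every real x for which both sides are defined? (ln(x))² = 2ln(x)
Claim: (ln(x))² = 2ln(x).
Test a specific point where both sides are defined: x = 4.
LHS = (ln(x))² ≈ 1.9218
RHS = 2ln(x) ≈ 2.7726
Since 1.9218 ≠ 2.7726, the equation fails at this point, so it cannot hold for every real x for which both sides are defined.
2ln(x) equals ln(x²), which is not the same as (ln x)².

Conclusion: No, this is NOT an identity.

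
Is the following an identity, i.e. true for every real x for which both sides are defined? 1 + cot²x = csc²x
Yes, this is an identity.

Claim: 1 + cot²x = csc²x.
Reasoning: Start from sin²x + cos²x = 1 and divide every term by sin²x (allowed wherever cot x and csc x are defined): 1 + cot²x = 1/sin²x = csc²x.
So the two sides agree for every real x for which both sides are defined.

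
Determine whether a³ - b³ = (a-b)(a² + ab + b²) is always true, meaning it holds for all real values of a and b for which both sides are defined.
Claim: a³ - b³ = (a-b)(a² + ab + b²).
Reasoning: Expand the right side: (a-b)(a² + ab + b²) = a³ + a²b + ab² - a²b - ab² - b³ = a³ - b³ (the middle terms cancel in pairs).
So the two sides agree for all real values of a and b for which both sides are defined.

Conclusion: Yes, this is an identity.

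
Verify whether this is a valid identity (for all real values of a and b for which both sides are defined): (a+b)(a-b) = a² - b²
Yes, this is an identity.

Claim: (a+b)(a-b) = a² - b².
Reasoning: Expand: (a+b)(a-b) = a² - ab + ba - b² = a² - b² (the cross terms cancel).
So the two sides agree for all real values of a and b for which both sides are defined.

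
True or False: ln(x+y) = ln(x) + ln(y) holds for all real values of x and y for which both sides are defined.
False.

Claim: ln(x+y) = ln(x) + ln(y).
Test a specific point where both sides are defined: x = 4, y = 2.
LHS = ln(x+y) ≈ 1.7918
RHS = ln(x) + ln(y) ≈ 2.0794
Since 1.7918 ≠ 2.0794, the equation fails at this point, so it cannot hold for all real values of x and y for which both sides are defined.
ln(x) + ln(y) = ln(xy), not ln(x+y).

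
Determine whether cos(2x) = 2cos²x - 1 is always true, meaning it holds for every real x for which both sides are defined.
Yes, this is an identity.

Claim: cos(2x) = 2cos²x - 1.
Reasoning: cos(2x) = cos²x - sin²x. Replace sin²x by 1 - cos²x: cos²x - (1 - cos²x) = 2cos²x - 1.
So the two sides agree for every real x for which both sides are defined.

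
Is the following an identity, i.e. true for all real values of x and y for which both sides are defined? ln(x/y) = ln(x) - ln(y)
Yes, this is an identity.

Claim: ln(x/y) = ln(x) - ln(y).
Reasoning: Both sides are simultaneously defined only when x, y > 0. Write x = e^p, y = e^q. Then x/y = e^(p-q), so ln(x/y) = p - q = ln(x) - ln(y).
So the two sides agree for all real values of x and y for which both sides are defined.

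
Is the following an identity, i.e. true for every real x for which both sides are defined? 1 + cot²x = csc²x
Yes, this is an identity.

Claim: 1 + cot²x = csc²x.
Reasoning: Start from sin²x + cos²x = 1 and divide every term by sin²x (allowed wherever cot x and csc x are defined): 1 + cot²x = 1/sin²x = csc²x.
So the two sides agree for every real x for which both sides are defined.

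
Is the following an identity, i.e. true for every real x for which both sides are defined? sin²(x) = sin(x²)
Claim: sin²(x) = sin(x²).
Test a specific point where both sides are defined: x = -π/3.
LHS = sin²(x) ≈ 0.7500
RHS = sin(x²) ≈ 0.8897
Since 0.7500 ≠ 0.8897, the equation fails at this point, so it cannot hold for every real x for which both sides are defined.
sin²(x) means (sin x)², squaring the output; sin(x²) squares the input. These are different functions.

Conclusion: No, this is NOT an identity.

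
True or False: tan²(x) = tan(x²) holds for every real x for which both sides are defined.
Claim: tan²(x) = tan(x²).
Test a specific point where both sides are defined: x = π.
LHS = tan²(x) ≈ 0.0000
RHS = tan(x²) ≈ 0.4767
Since 0.0000 ≠ 0.4767, the equation fails at this point, so it cannot hold for every real x for which both sides are defined.
tan²(x) means (tan x)², squaring the output; tan(x²) squares the input. These are different functions.

Conclusion: False.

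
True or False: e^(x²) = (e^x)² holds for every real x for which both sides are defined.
Claim: e^(x²) = (e^x)².
Test a specific point where both sides are defined: x = -2.
LHS = e^(x²) ≈ 54.5982
RHS = (e^x)² ≈ 0.0183
Since 54.5982 ≠ 0.0183, the equation fails at this point, so it cannot hold for every real x for which both sides are defined.
(e^x)² = e^(2x), and 2x ≠ x² in general.

Conclusion: False.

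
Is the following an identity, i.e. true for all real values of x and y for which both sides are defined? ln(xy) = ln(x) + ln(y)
Yes, this is an identity.

Claim: ln(xy) = ln(x) + ln(y).
Reasoning: Both sides are simultaneously defined only when x, y > 0. Write x = e^p, y = e^q (p = ln x, q = ln y). Then xy = e^p · e^q = e^(p+q), so ln(xy) = p + q = ln(x) + ln(y).
So the two sides agree for all real values of x and y for which both sides are defined.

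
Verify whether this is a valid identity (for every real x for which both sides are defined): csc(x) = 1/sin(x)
Claim: csc(x) = 1/sin(x).
Reasoning: csc(x) is by definition the reciprocal of sin(x), wherever sin(x) ≠ 0.
So the two sides agree for every real x for which both sides are defined.

Conclusion: Yes, this is an identity.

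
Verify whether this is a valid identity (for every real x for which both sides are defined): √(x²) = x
Claim: √(x²) = x.
Test a specific point where both sides are defined: x = -3.
LHS = √(x²) ≈ 3.0000
RHS = x ≈ -3.0000
Since 3.0000 ≠ -3.0000, the equation fails at this point, so it cannot hold for every real x for which both sides are defined.
√(x²) = |x|, which differs from x whenever x < 0 (both sides are defined for every real x).

Conclusion: No, this is NOT an identity.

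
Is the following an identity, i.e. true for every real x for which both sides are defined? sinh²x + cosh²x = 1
Claim: sinh²x + cosh²x = 1.
Test a specific point where both sides are defined: x = -3.
LHS = sinh²x + cosh²x ≈ 201.7156
RHS = 1 ≈ 1.0000
Since 201.7156 ≠ 1.0000, the equation fails at this point, so it cannot hold for every real x for which both sides are defined.
The correct hyperbolic identity is cosh²x - sinh²x = 1 (a difference); the sum sinh²x + cosh²x equals cosh(2x).

Conclusion: No, this is NOT an identity.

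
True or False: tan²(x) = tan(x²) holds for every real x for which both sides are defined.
Claim: tan²(x) = tan(x²).
Test a specific point where both sides are defined: x = π/6.
LHS = tan²(x) ≈ 0.3333
RHS = tan(x²) ≈ 0.2812
Since 0.3333 ≠ 0.2812, the equation fails at this point, so it cannot hold for every real x for which both sides are defined.
tan²(x) means (tan x)², squaring the output; tan(x²) squares the input. These are different functions.

Conclusion: False.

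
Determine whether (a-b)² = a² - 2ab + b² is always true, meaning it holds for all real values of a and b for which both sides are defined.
Yes, this is an identity.

Claim: (a-b)² = a² - 2ab + b².
Reasoning: Expand: (a-b)² = (a-b)(a-b) = a·a - a·b - b·a + b·b = a² - 2ab + b².
So the two sides agree for all real values of a and b for which both sides are defined.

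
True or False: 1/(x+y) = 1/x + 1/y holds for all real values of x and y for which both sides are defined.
Claim: 1/(x+y) = 1/x + 1/y.
Test a specific point where both sides are defined: x = 3/2, y = -2.
LHS = 1/(x+y) ≈ -2.0000
RHS = 1/x + 1/y ≈ 0.1667
Since -2.0000 ≠ 0.1667, the equation fails at this point, so it cannot hold for all real values of x and y for which both sides are defined.
1/x + 1/y = (x+y)/(xy), which is not 1/(x+y).

Conclusion: False.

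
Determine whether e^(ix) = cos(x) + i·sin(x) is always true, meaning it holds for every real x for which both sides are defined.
Yes, this is an identity.

Claim: e^(ix) = cos(x) + i·sin(x).
Reasoning: Euler's formula. Expand e^(ix) = Σ (ix)^k / k!. Since i² = -1, the even-k terms are Σ (-1)^m x^(2m)/(2m)! = cos(x) and the odd-k terms are i · Σ (-1)^m x^(2m+1)/(2m+1)! = i·sin(x).
So the two sides agree for every real x for which both sides are defined.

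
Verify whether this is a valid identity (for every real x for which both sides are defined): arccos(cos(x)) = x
Claim: arccos(cos(x)) = x.
Test a specific point where both sides are defined: x = -π/6.
LHS = arccos(cos(x)) ≈ 0.5236
RHS = x ≈ -0.5236
Since 0.5236 ≠ -0.5236, the equation fails at this point, so it cannot hold for every real x for which both sides are defined.
arccos only returns values in [0, π], so arccos(cos(x)) = x holds only for x in that interval, not for all real x.

Conclusion: No, this is NOT an identity.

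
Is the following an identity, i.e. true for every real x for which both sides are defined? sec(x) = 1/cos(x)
Yes, this is an identity.

Claim: sec(x) = 1/cos(x).
Reasoning: sec(x) is by definition the reciprocal of cos(x), wherever cos(x) ≠ 0.
So the two sides agree for every real x for which both sides are defined.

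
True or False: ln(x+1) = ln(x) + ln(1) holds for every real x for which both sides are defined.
False.

Claim: ln(x+1) = ln(x) + ln(1).
Test a specific point where both sides are defined: x = 1/2.
LHS = ln(x+1) ≈ 0.4055
RHS = ln(x) + ln(1) ≈ -0.6931
Since 0.4055 ≠ -0.6931, the equation fails at this point, so it cannot hold for every real x for which both sides are defined.
ln(1) = 0, so the right side is just ln(x), which differs from ln(x+1).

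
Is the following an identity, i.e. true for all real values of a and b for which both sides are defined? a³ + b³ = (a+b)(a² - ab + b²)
Yes, this is an identity.

Claim: a³ + b³ = (a+b)(a² - ab + b²).
Reasoning: Expand the right side: (a+b)(a² - ab + b²) = a³ - a²b + ab² + a²b - ab² + b³ = a³ + b³ (the middle terms cancel in pairs).
So the two sides agree for all real values of a and b for which both sides are defined.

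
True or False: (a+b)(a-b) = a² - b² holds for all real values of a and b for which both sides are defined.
Claim: (a+b)(a-b) = a² - b².
Reasoning: Expand: (a+b)(a-b) = a² - ab + ba - b² = a² - b² (the cross terms cancel).
So the two sides agree for all real values of a and b for which both sides are defined.

Conclusion: True.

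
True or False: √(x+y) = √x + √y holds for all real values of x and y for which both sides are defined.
Claim: √(x+y) = √x + √y.
Test a specific point where both sides are defined: x = 1/2, y = 4.
LHS = √(x+y) ≈ 2.1213
RHS = √x + √y ≈ 2.7071
Since 2.1213 ≠ 2.7071, the equation fails at this point, so it cannot hold for all real values of x and y for which both sides are defined.
Squaring the right side gives x + 2√(xy) + y, not x + y.

Conclusion: False.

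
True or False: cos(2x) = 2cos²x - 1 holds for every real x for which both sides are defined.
Claim: cos(2x) = 2cos²x - 1.
Reasoning: cos(2x) = cos²x - sin²x. Replace sin²x by 1 - cos²x: cos²x - (1 - cos²x) = 2cos²x - 1.
So the two sides agree for every real x for which both sides are defined.

Conclusion: True.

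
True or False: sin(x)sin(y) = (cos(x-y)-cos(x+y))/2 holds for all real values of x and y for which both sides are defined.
Claim: sin(x)sin(y) = (cos(x-y)-cos(x+y))/2.
Reasoning: cos(x-y) = cos(x)cos(y) + sin(x)sin(y) and cos(x+y) = cos(x)cos(y) - sin(x)sin(y). Subtracting, cos(x-y) - cos(x+y) = 2sin(x)sin(y); divide by 2.
So the two sides agree for all real values of x and y for which both sides are defined.

Conclusion: True.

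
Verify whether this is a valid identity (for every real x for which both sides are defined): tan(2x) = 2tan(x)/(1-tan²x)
Yes, this is an identity.

Claim: tan(2x) = 2tan(x)/(1-tan²x).
Reasoning: tan(2x) = sin(2x)/cos(2x) = 2sin(x)cos(x) / (cos²x - sin²x). Divide numerator and denominator by cos²x: 2tan(x) / (1 - tan²x).
So the two sides agree for every real x for which both sides are defined.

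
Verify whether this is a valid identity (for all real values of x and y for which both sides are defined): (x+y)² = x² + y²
No, this is NOT an identity.

Claim: (x+y)² = x² + y².
Test a specific point where both sides are defined: x = -3, y = -2.
LHS = (x+y)² ≈ 25.0000
RHS = x² + y² ≈ 13.0000
Since 25.0000 ≠ 13.0000, the equation fails at this point, so it cannot hold for all real values of x and y for which both sides are defined.
The correct expansion is (x+y)² = x² + 2xy + y²; the cross term 2xy is missing.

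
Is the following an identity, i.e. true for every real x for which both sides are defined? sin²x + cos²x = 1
Claim: sin²x + cos²x = 1.
Reasoning: The point (cos x, sin x) lies on the unit circle X² + Y² = 1, so cos²x + sin²x = 1 for every real x.
So the two sides agree for every real x for which both sides are defined.

Conclusion: Yes, this is an identity.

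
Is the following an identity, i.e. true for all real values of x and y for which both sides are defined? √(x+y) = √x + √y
No, this is NOT an identity.

Claim: √(x+y) = √x + √y.
Test a specific point where both sides are defined: x = 5, y = 3/2.
LHS = √(x+y) ≈ 2.5495
RHS = √x + √y ≈ 3.4608
Since 2.5495 ≠ 3.4608, the equation fails at this point, so it cannot hold for all real values of x and y for which both sides are defined.
Squaring the right side gives x + 2√(xy) + y, not x + y.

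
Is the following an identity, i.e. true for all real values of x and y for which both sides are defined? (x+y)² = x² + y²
Claim: (x+y)² = x² + y².
Test a specific point where both sides are defined: x = 3/2, y = 5.
LHS = (x+y)² ≈ 42.2500
RHS = x² + y² ≈ 27.2500
Since 42.2500 ≠ 27.2500, the equation fails at this point, so it cannot hold for all real values of x and y for which both sides are defined.
The correct expansion is (x+y)² = x² + 2xy + y²; the cross term 2xy is missing.

Conclusion: No, this is NOT an identity.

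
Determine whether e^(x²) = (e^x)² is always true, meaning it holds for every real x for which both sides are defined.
Claim: e^(x²) = (e^x)².
Test a specific point where both sides are defined: x = 3/2.
LHS = e^(x²) ≈ 9.4877
RHS = (e^x)² ≈ 20.0855
Since 9.4877 ≠ 20.0855, the equation fails at this point, so it cannot hold for every real x for which both sides are defined.
(e^x)² = e^(2x), and 2x ≠ x² in general.

Conclusion: No, this is NOT an identity.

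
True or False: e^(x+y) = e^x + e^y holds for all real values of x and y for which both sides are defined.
False.

Claim: e^(x+y) = e^x + e^y.
Test a specific point where both sides are defined: x = 3, y = 3/2.
LHS = e^(x+y) ≈ 90.0171
RHS = e^x + e^y ≈ 24.5672
Since 90.0171 ≠ 24.5672, the equation fails at this point, so it cannot hold for all real values of x and y for which both sides are defined.
The correct rule is e^(x+y) = e^x · e^y (a product, not a sum).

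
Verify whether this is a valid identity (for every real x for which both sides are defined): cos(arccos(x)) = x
Yes, this is an identity.

Claim: cos(arccos(x)) = x.
Reasoning: For -1 ≤ x ≤ 1 (where arccos is defined), arccos(x) is by definition an angle whose cosine equals x. Taking the cosine of that angle returns x. (Note the other order, arccos(cos x) = x, is NOT an identity.)
So the two sides agree for every real x for which both sides are defined.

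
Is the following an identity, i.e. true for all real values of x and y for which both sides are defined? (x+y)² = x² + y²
Claim: (x+y)² = x² + y².
Test a specific point where both sides are defined: x = 5, y = 3/2.
LHS = (x+y)² ≈ 42.2500
RHS = x² + y² ≈ 27.2500
Since 42.2500 ≠ 27.2500, the equation fails at this point, so it cannot hold for all real values of x and y for which both sides are defined.
The correct expansion is (x+y)² = x² + 2xy + y²; the cross term 2xy is missing.

Conclusion: No, this is NOT an identity.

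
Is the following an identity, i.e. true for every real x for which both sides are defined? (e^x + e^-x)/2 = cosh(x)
Yes, this is an identity.

Claim: (e^x + e^-x)/2 = cosh(x).
Reasoning: This is exactly the definition of the hyperbolic cosine: cosh(x) := (e^x + e^-x)/2.
So the two sides agree for every real x for which both sides are defined.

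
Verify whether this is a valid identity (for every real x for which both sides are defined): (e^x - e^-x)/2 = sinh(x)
Yes, this is an identity.

Claim: (e^x - e^-x)/2 = sinh(x).
Reasoning: This is exactly the definition of the hyperbolic sine: sinh(x) := (e^x - e^-x)/2.
So the two sides agree for every real x for which both sides are defined.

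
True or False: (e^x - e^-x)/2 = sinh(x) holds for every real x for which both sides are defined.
True.

Claim: (e^x - e^-x)/2 = sinh(x).
Reasoning: This is exactly the definition of the hyperbolic sine: sinh(x) := (e^x - e^-x)/2.
So the two sides agree for every real x for which both sides are defined.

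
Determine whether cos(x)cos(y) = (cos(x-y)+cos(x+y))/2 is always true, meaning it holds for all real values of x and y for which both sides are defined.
Claim: cos(x)cos(y) = (cos(x-y)+cos(x+y))/2.
Reasoning: cos(x-y) = cos(x)cos(y) + sin(x)sin(y) and cos(x+y) = cos(x)cos(y) - sin(x)sin(y). Adding, cos(x-y) + cos(x+y) = 2cos(x)cos(y); divide by 2.
So the two sides agree for all real values of x and y for which both sides are defined.

Conclusion: Yes, this is an identity.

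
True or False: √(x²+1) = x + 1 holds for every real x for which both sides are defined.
False.

Claim: √(x²+1) = x + 1.
Test a specific point where both sides are defined: x = 4.
LHS = √(x²+1) ≈ 4.1231
RHS = x + 1 ≈ 5.0000
Since 4.1231 ≠ 5.0000, the equation fails at this point, so it cannot hold for every real x for which both sides are defined.
(x+1)² = x² + 2x + 1 ≠ x² + 1 unless x = 0.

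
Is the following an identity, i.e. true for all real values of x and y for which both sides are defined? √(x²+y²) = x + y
Claim: √(x²+y²) = x + y.
Test a specific point where both sides are defined: x = 3/2, y = -2.
LHS = √(x²+y²) ≈ 2.5000
RHS = x + y ≈ -0.5000
Since 2.5000 ≠ -0.5000, the equation fails at this point, so it cannot hold for all real values of x and y for which both sides are defined.
(x+y)² = x² + 2xy + y², not x² + y², so the square root does not split this way.

Conclusion: No, this is NOT an identity.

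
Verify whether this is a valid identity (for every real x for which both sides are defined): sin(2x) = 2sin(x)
No, this is NOT an identity.

Claim: sin(2x) = 2sin(x).
Test a specific point where both sides are defined: x = π/2.
LHS = sin(2x) ≈ 0.0000
RHS = 2sin(x) ≈ 2.0000
Since 0.0000 ≠ 2.0000, the equation fails at this point, so it cannot hold for every real x for which both sides are defined.
The correct double-angle formula is sin(2x) = 2sin(x)cos(x).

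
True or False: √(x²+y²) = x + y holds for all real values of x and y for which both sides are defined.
Claim: √(x²+y²) = x + y.
Test a specific point where both sides are defined: x = -2, y = 3.
LHS = √(x²+y²) ≈ 3.6056
RHS = x + y ≈ 1.0000
Since 3.6056 ≠ 1.0000, the equation fails at this point, so it cannot hold for all real values of x and y for which both sides are defined.
(x+y)² = x² + 2xy + y², not x² + y², so the square root does not split this way.

Conclusion: False.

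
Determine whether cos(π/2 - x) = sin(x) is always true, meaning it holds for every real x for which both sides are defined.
Claim: cos(π/2 - x) = sin(x).
Reasoning: Use cos(u - v) = cos(u)cos(v) + sin(u)sin(v) with u = π/2, v = x: cos(π/2)cos(x) + sin(π/2)sin(x) = 0·cos(x) + 1·sin(x) = sin(x).
So the two sides agree for every real x for which both sides are defined.

Conclusion: Yes, this is an identity.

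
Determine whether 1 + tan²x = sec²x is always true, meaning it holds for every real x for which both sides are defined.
Claim: 1 + tan²x = sec²x.
Reasoning: Start from sin²x + cos²x = 1 and divide every term by cos²x (allowed wherever tan x and sec x are defined): tan²x + 1 = 1/cos²x = sec²x.
So the two sides agree for every real x for which both sides are defined.

Conclusion: Yes, this is an identity.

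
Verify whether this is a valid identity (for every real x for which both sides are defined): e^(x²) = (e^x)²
Claim: e^(x²) = (e^x)².
Test a specific point where both sides are defined: x = -3.
LHS = e^(x²) ≈ 8103.0839
RHS = (e^x)² ≈ 0.0025
Since 8103.0839 ≠ 0.0025, the equation fails at this point, so it cannot hold for every real x for which both sides are defined.
(e^x)² = e^(2x), and 2x ≠ x² in general.

Conclusion: No, this is NOT an identity.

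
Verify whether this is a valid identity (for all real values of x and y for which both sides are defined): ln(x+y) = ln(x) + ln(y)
No, this is NOT an identity.

Claim: ln(x+y) = ln(x) + ln(y).
Test a specific point where both sides are defined: x = 3/2, y = 2.
LHS = ln(x+y) ≈ 1.2528
RHS = ln(x) + ln(y) ≈ 1.0986
Since 1.2528 ≠ 1.0986, the equation fails at this point, so it cannot hold for all real values of x and y for which both sides are defined.
ln(x) + ln(y) = ln(xy), not ln(x+y).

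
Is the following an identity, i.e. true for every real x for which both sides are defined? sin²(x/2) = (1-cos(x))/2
Yes, this is an identity.

Claim: sin²(x/2) = (1-cos(x))/2.
Reasoning: Use cos(2θ) = 1 - 2sin²θ with θ = x/2: cos(x) = 1 - 2sin²(x/2). Solving for sin²(x/2) gives (1 - cos(x))/2.
So the two sides agree for every real x for which both sides are defined.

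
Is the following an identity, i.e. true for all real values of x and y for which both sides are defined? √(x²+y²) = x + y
Claim: √(x²+y²) = x + y.
Test a specific point where both sides are defined: x = 1, y = 5.
LHS = √(x²+y²) ≈ 5.0990
RHS = x + y ≈ 6.0000
Since 5.0990 ≠ 6.0000, the equation fails at this point, so it cannot hold for all real values of x and y for which both sides are defined.
(x+y)² = x² + 2xy + y², not x² + y², so the square root does not split this way.

Conclusion: No, this is NOT an identity.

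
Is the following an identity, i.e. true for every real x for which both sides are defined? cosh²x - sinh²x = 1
Yes, this is an identity.

Claim: cosh²x - sinh²x = 1.
Reasoning: With cosh(x) = (e^x + e^-x)/2 and sinh(x) = (e^x - e^-x)/2: cosh²x = (e^(2x) + 2 + e^(-2x))/4 and sinh²x = (e^(2x) - 2 + e^(-2x))/4. Subtracting leaves 4/4 = 1.
So the two sides agree for every real x for which both sides are defined.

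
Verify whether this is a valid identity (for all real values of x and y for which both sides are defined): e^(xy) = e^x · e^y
Claim: e^(xy) = e^x · e^y.
Test a specific point where both sides are defined: x = 5, y = 1.
LHS = e^(xy) ≈ 148.4132
RHS = e^x · e^y ≈ 403.4288
Since 148.4132 ≠ 403.4288, the equation fails at this point, so it cannot hold for all real values of x and y for which both sides are defined.
e^x · e^y = e^(x+y), not e^(xy).

Conclusion: No, this is NOT an identity.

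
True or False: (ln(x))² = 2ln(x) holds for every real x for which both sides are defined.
False.

Claim: (ln(x))² = 2ln(x).
Test a specific point where both sides are defined: x = 3/2.
LHS = (ln(x))² ≈ 0.1644
RHS = 2ln(x) ≈ 0.8109
Since 0.1644 ≠ 0.8109, the equation fails at this point, so it cannot hold for every real x for which both sides are defined.
2ln(x) equals ln(x²), which is not the same as (ln x)².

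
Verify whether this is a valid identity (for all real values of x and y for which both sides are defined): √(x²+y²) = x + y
Claim: √(x²+y²) = x + y.
Test a specific point where both sides are defined: x = -1, y = 3.
LHS = √(x²+y²) ≈ 3.1623
RHS = x + y ≈ 2.0000
Since 3.1623 ≠ 2.0000, the equation fails at this point, so it cannot hold for all real values of x and y for which both sides are defined.
(x+y)² = x² + 2xy + y², not x² + y², so the square root does not split this way.

Conclusion: No, this is NOT an identity.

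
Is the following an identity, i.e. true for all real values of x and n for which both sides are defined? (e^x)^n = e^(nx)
Yes, this is an identity.

Claim: (e^x)^n = e^(nx).
Reasoning: e^x is a positive real number, and for a positive base B and real exponent n, B^n = e^(n·ln B). With B = e^x, ln B = x, so (e^x)^n = e^(n·x).
So the two sides agree for all real values of x and n for which both sides are defined.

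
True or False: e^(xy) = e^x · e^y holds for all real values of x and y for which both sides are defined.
False.

Claim: e^(xy) = e^x · e^y.
Test a specific point where both sides are defined: x = 4, y = 2.
LHS = e^(xy) ≈ 2980.9580
RHS = e^x · e^y ≈ 403.4288
Since 2980.9580 ≠ 403.4288, the equation fails at this point, so it cannot hold for all real values of x and y for which both sides are defined.
e^x · e^y = e^(x+y), not e^(xy).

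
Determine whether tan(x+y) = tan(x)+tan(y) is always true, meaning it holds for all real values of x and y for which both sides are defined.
Claim: tan(x+y) = tan(x)+tan(y).
Test a specific point where both sides are defined: x = 2π/3, y = 3π/4.
LHS = tan(x+y) ≈ 3.7321
RHS = tan(x)+tan(y) ≈ -2.7321
Since 3.7321 ≠ -2.7321, the equation fails at this point, so it cannot hold for all real values of x and y for which both sides are defined.
The correct formula is tan(x+y) = (tan(x) + tan(y))/(1 - tan(x)tan(y)).

Conclusion: No, this is NOT an identity.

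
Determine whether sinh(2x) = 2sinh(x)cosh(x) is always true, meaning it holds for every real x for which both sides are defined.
Claim: sinh(2x) = 2sinh(x)cosh(x).
Reasoning: 2sinh(x)cosh(x) = 2 · (e^x - e^-x)/2 · (e^x + e^-x)/2 = (e^(2x) - e^(-2x))/2 = sinh(2x).
So the two sides agree for every real x for which both sides are defined.

Conclusion: Yes, this is an identity.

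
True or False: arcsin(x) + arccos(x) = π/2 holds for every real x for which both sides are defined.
Claim: arcsin(x) + arccos(x) = π/2.
Reasoning: Both sides are defined for -1 ≤ x ≤ 1. Let θ = arcsin(x), so sin θ = x and θ ∈ [-π/2, π/2]. Then cos(π/2 - θ) = sin θ = x and π/2 - θ ∈ [0, π], which is exactly the range of arccos, so arccos(x) = π/2 - θ. Adding: arcsin(x) + arccos(x) = θ + (π/2 - θ) = π/2.
So the two sides agree for every real x for which both sides are defined.

Conclusion: True.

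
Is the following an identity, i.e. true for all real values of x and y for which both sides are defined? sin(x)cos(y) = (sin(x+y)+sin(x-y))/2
Claim: sin(x)cos(y) = (sin(x+y)+sin(x-y))/2.
Reasoning: sin(x+y) = sin(x)cos(y) + cos(x)sin(y) and sin(x-y) = sin(x)cos(y) - cos(x)sin(y). Adding, sin(x+y) + sin(x-y) = 2sin(x)cos(y); divide by 2.
So the two sides agree for all real values of x and y for which both sides are defined.

Conclusion: Yes, this is an identity.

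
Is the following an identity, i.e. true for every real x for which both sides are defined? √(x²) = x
No, this is NOT an identity.

Claim: √(x²) = x.
Test a specific point where both sides are defined: x = -3.
LHS = √(x²) ≈ 3.0000
RHS = x ≈ -3.0000
Since 3.0000 ≠ -3.0000, the equation fails at this point, so it cannot hold for every real x for which both sides are defined.
√(x²) = |x|, which differs from x whenever x < 0 (both sides are defined for every real x).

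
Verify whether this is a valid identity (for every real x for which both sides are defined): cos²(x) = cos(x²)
Claim: cos²(x) = cos(x²).
Test a specific point where both sides are defined: x = -π/3.
LHS = cos²(x) ≈ 0.2500
RHS = cos(x²) ≈ 0.4566
Since 0.2500 ≠ 0.4566, the equation fails at this point, so it cannot hold for every real x for which both sides are defined.
cos²(x) means (cos x)², squaring the output; cos(x²) squares the input. These are different functions.

Conclusion: No, this is NOT an identity.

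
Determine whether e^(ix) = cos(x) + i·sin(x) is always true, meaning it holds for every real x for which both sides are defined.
Yes, this is an identity.

Claim: e^(ix) = cos(x) + i·sin(x).
Reasoning: Euler's formula. Expand e^(ix) = Σ (ix)^k / k!. Since i² = -1, the even-k terms are Σ (-1)^m x^(2m)/(2m)! = cos(x) and the odd-k terms are i · Σ (-1)^m x^(2m+1)/(2m+1)! = i·sin(x).
So the two sides agree for every real x for which both sides are defined.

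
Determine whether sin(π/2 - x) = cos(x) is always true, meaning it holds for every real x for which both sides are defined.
Yes, this is an identity.

Claim: sin(π/2 - x) = cos(x).
Reasoning: Use sin(u - v) = sin(u)cos(v) - cos(u)sin(v) with u = π/2, v = x: sin(π/2)cos(x) - cos(π/2)sin(x) = 1·cos(x) - 0·sin(x) = cos(x).
So the two sides agree for every real x for which both sides are defined.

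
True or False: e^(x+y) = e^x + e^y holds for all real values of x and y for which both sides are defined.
Claim: e^(x+y) = e^x + e^y.
Test a specific point where both sides are defined: x = 2, y = -1.
LHS = e^(x+y) ≈ 2.7183
RHS = e^x + e^y ≈ 7.7569
Since 2.7183 ≠ 7.7569, the equation fails at this point, so it cannot hold for all real values of x and y for which both sides are defined.
The correct rule is e^(x+y) = e^x · e^y (a product, not a sum).

Conclusion: False.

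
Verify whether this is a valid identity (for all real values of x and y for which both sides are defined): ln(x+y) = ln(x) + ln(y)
No, this is NOT an identity.

Claim: ln(x+y) = ln(x) + ln(y).
Test a specific point where both sides are defined: x = 1/2, y = 5.
LHS = ln(x+y) ≈ 1.7047
RHS = ln(x) + ln(y) ≈ 0.9163
Since 1.7047 ≠ 0.9163, the equation fails at this point, so it cannot hold for all real values of x and y for which both sides are defined.
ln(x) + ln(y) = ln(xy), not ln(x+y).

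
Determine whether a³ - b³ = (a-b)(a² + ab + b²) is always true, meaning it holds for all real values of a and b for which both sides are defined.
Claim: a³ - b³ = (a-b)(a² + ab + b²).
Reasoning: Expand the right side: (a-b)(a² + ab + b²) = a³ + a²b + ab² - a²b - ab² - b³ = a³ - b³ (the middle terms cancel in pairs).
So the two sides agree for all real values of a and b for which both sides are defined.

Conclusion: Yes, this is an identity.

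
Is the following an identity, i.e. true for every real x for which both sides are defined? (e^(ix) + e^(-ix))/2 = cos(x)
Claim: (e^(ix) + e^(-ix))/2 = cos(x).
Reasoning: By Euler's formula e^(ix) = cos(x) + i·sin(x) and e^(-ix) = cos(x) - i·sin(x). Adding cancels the sine terms: e^(ix) + e^(-ix) = 2cos(x); divide by 2.
So the two sides agree for every real x for which both sides are defined.

Conclusion: Yes, this is an identity.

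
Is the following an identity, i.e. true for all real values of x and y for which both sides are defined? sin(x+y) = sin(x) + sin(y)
No, this is NOT an identity.

Claim: sin(x+y) = sin(x) + sin(y).
Test a specific point where both sides are defined: x = π/3, y = π/6.
LHS = sin(x+y) ≈ 1.0000
RHS = sin(x) + sin(y) ≈ 1.3660
Since 1.0000 ≠ 1.3660, the equation fails at this point, so it cannot hold for all real values of x and y for which both sides are defined.
The correct expansion is sin(x+y) = sin(x)cos(y) + cos(x)sin(y); sine is not additive.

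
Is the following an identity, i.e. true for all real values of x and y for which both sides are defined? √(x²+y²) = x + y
No, this is NOT an identity.

Claim: √(x²+y²) = x + y.
Test a specific point where both sides are defined: x = -2, y = 3/2.
LHS = √(x²+y²) ≈ 2.5000
RHS = x + y ≈ -0.5000
Since 2.5000 ≠ -0.5000, the equation fails at this point, so it cannot hold for all real values of x and y for which both sides are defined.
(x+y)² = x² + 2xy + y², not x² + y², so the square root does not split this way.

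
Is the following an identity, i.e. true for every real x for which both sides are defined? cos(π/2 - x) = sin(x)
Yes, this is an identity.

Claim: cos(π/2 - x) = sin(x).
Reasoning: Use cos(u - v) = cos(u)cos(v) + sin(u)sin(v) with u = π/2, v = x: cos(π/2)cos(x) + sin(π/2)sin(x) = 0·cos(x) + 1·sin(x) = sin(x).
So the two sides agree for every real x for which both sides are defined.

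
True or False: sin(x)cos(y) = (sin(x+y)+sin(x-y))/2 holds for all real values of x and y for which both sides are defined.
Claim: sin(x)cos(y) = (sin(x+y)+sin(x-y))/2.
Reasoning: sin(x+y) = sin(x)cos(y) + cos(x)sin(y) and sin(x-y) = sin(x)cos(y) - cos(x)sin(y). Adding, sin(x+y) + sin(x-y) = 2sin(x)cos(y); divide by 2.
So the two sides agree for all real values of x and y for which both sides are defined.

Conclusion: True.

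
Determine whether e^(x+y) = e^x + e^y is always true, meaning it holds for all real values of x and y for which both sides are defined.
Claim: e^(x+y) = e^x + e^y.
Test a specific point where both sides are defined: x = -1, y = 1.
LHS = e^(x+y) ≈ 1.0000
RHS = e^x + e^y ≈ 3.0862
Since 1.0000 ≠ 3.0862, the equation fails at this point, so it cannot hold for all real values of x and y for which both sides are defined.
The correct rule is e^(x+y) = e^x · e^y (a product, not a sum).

Conclusion: No, this is NOT an identity.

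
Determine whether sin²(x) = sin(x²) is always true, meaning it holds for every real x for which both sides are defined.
No, this is NOT an identity.

Claim: sin²(x) = sin(x²).
Test a specific point where both sides are defined: x = -π/2.
LHS = sin²(x) ≈ 1.0000
RHS = sin(x²) ≈ 0.6243
Since 1.0000 ≠ 0.6243, the equation fails at this point, so it cannot hold for every real x for which both sides are defined.
sin²(x) means (sin x)², squaring the output; sin(x²) squares the input. These are different functions.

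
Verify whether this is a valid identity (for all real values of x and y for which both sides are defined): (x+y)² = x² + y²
No, this is NOT an identity.

Claim: (x+y)² = x² + y².
Test a specific point where both sides are defined: x = 5, y = -1.
LHS = (x+y)² ≈ 16.0000
RHS = x² + y² ≈ 26.0000
Since 16.0000 ≠ 26.0000, the equation fails at this point, so it cannot hold for all real values of x and y for which both sides are defined.
The correct expansion is (x+y)² = x² + 2xy + y²; the cross term 2xy is missing.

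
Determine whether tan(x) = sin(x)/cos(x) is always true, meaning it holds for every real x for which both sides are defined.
Claim: tan(x) = sin(x)/cos(x).
Reasoning: For an angle x whose terminal point on the unit circle is (cos x, sin x), tan(x) is defined as the ratio (second coordinate)/(first coordinate) = sin(x)/cos(x), wherever cos(x) ≠ 0.
So the two sides agree for every real x for which both sides are defined.

Conclusion: Yes, this is an identity.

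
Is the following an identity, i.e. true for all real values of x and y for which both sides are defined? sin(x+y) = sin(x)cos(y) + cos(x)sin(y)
Claim: sin(x+y) = sin(x)cos(y) + cos(x)sin(y).
Reasoning: By Euler's formula e^(i(x+y)) = e^(ix)·e^(iy) = (cos x + i·sin x)(cos y + i·sin y). The imaginary part of the left side is sin(x+y); the imaginary part of the product is sin(x)cos(y) + cos(x)sin(y).
So the two sides agree for all real values of x and y for which both sides are defined.

Conclusion: Yes, this is an identity.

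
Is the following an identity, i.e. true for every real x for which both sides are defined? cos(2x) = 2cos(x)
Claim: cos(2x) = 2cos(x).
Test a specific point where both sides are defined: x = -π/4.
LHS = cos(2x) ≈ 0.0000
RHS = 2cos(x) ≈ 1.4142
Since 0.0000 ≠ 1.4142, the equation fails at this point, so it cannot hold for every real x for which both sides are defined.
The correct double-angle formula is cos(2x) = cos²x - sin²x.

Conclusion: No, this is NOT an identity.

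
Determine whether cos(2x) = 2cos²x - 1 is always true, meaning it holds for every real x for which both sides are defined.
Claim: cos(2x) = 2cos²x - 1.
Reasoning: cos(2x) = cos²x - sin²x. Replace sin²x by 1 - cos²x: cos²x - (1 - cos²x) = 2cos²x - 1.
So the two sides agree for every real x for which both sides are defined.

Conclusion: Yes, this is an identity.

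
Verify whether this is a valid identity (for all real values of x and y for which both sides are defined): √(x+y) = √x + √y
No, this is NOT an identity.

Claim: √(x+y) = √x + √y.
Test a specific point where both sides are defined: x = 5, y = 1/2.
LHS = √(x+y) ≈ 2.3452
RHS = √x + √y ≈ 2.9432
Since 2.3452 ≠ 2.9432, the equation fails at this point, so it cannot hold for all real values of x and y for which both sides are defined.
Squaring the right side gives x + 2√(xy) + y, not x + y.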